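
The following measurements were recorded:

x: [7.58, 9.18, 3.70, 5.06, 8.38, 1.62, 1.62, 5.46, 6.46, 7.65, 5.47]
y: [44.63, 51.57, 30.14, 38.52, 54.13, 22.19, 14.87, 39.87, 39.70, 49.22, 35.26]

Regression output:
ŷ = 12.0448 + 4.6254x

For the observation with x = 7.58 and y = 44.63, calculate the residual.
Residual = -2.4753

The residual is the difference between the actual value and the predicted value:

Residual = y - ŷ

Step 1: Calculate predicted value
ŷ = 12.0448 + 4.6254 × 7.58
ŷ = 47.1053

Step 2: Calculate residual
Residual = 44.63 - 47.1053
Residual = -2.4753

The residual is negative, so the observed y = 44.63 sits below the regression line (the line overestimates it by 2.4753).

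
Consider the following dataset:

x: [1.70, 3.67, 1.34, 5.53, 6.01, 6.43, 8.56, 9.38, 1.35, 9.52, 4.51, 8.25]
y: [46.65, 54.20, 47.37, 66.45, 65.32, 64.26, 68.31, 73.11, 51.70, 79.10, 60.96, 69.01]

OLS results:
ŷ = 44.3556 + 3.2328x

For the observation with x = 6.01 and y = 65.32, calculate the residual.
Residual = 1.5353

The residual is the difference between the actual value and the predicted value:

Residual = y - ŷ

Step 1: Calculate predicted value
ŷ = 44.3556 + 3.2328 × 6.01
ŷ = 63.7847

Step 2: Calculate residual
Residual = 65.32 - 63.7847
Residual = 1.5353

The residual is positive, so the observed y = 65.32 sits above the regression line (the line underestimates it by 1.5353).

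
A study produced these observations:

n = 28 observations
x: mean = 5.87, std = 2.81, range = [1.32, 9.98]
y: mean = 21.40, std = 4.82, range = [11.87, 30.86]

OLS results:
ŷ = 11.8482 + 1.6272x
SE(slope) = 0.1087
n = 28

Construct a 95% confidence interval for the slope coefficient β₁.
The 95% CI for β₁ is (1.4038, 1.8506)

Confidence interval for the slope:

The 95% CI for β₁ is: β̂₁ ± t*(α/2, n-2) × SE(β̂₁)

Step 1: Find critical t-value
- Confidence level = 0.95
- Degrees of freedom = n - 2 = 28 - 2 = 26
- t*(α/2, 26) = 2.0555

Step 2: Calculate margin of error
Margin = 2.0555 × 0.1087 = 0.2234

Step 3: Construct interval
CI = 1.6272 ± 0.2234
CI = (1.4038, 1.8506)

Interpretation: We are 95% confident that the true slope β₁ lies between 1.4038 and 1.8506.
Both endpoints are positive, so the data support a genuinely positive slope at this confidence level.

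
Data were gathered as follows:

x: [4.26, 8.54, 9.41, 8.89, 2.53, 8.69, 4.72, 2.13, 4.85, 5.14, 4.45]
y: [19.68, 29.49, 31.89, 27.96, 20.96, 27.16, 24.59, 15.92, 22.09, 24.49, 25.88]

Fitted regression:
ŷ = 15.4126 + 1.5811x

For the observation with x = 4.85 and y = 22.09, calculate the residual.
Residual = -0.9909

The residual is the difference between the actual value and the predicted value:

Residual = y - ŷ

Step 1: Calculate predicted value
ŷ = 15.4126 + 1.5811 × 4.85
ŷ = 23.0809

Step 2: Calculate residual
Residual = 22.09 - 23.0809
Residual = -0.9909

Sign check: y < ŷ, so the point is below the line and the fit overestimates here.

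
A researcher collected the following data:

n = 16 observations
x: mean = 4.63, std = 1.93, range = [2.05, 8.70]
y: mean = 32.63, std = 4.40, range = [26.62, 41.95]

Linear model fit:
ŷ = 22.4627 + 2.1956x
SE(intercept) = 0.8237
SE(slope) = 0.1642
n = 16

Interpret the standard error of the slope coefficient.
SE(β̂₁) = 0.1642 is the estimated standard deviation of the slope estimate across repeated samples; relative to β̂₁ = 2.1956 that is 7.5%, a precise estimate.

SE(β̂₁) = s / √Sxx, where s is the residual standard deviation and Sxx = Σ(x − x̄)². It is the yardstick for how far β̂₁ = 2.1956 could plausibly be from the true slope.

Relative precision:
- SE / |β̂₁| = 0.1642 / 2.1956 = 7.5%
- Rule of thumb (under 20%: precise; 20% to under 50%: moderately precise; 50% or more: imprecise) → precise

Link to interval estimation: a confidence interval for β₁ is β̂₁ ± t* × 0.1642, so SE sets the half-width per unit of t*.

What drives SE(β̂₁): wider spread of x values → smaller SE.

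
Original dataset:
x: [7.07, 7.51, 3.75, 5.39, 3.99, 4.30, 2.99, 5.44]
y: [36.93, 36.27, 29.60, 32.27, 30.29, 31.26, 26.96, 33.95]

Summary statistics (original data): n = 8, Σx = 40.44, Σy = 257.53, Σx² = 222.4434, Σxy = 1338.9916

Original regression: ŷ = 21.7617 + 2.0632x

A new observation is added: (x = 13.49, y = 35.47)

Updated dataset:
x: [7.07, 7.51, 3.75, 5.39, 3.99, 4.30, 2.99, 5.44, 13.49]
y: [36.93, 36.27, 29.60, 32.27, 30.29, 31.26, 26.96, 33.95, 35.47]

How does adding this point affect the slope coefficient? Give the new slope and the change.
New slope β₁ = 0.7600 versus 2.0632 before: a change of -1.3032 (-63.2%).

x = 13.49 lies well outside the original x-range [2.99, 7.51] (x̄ ≈ 5.06), so this observation has high leverage and can move the slope substantially.

Step 1: Update the sums with the new point (n goes from 8 to 9)
Σx  = 40.44 + 13.49 = 53.93
Σy  = 257.53 + 35.47 = 293.00
Σx² = 222.4434 + 13.49² = 222.4434 + 181.9801 = 404.4235
Σxy = 1338.9916 + 13.49×35.47 = 1338.9916 + 478.4903 = 1817.4819

Step 2: Recompute the slope with b₁ = (nΣxy − ΣxΣy) / (nΣx² − (Σx)²)
Numerator   = 9×1817.4819 − 53.93×293.00 = 16357.3371 − 15801.4900 = 555.8471
Denominator = 9×404.4235 − 53.93² = 3639.8115 − 2908.4449 = 731.3666
b₁(new) = 555.8471 / 731.3666 = 0.7600

(Same formula on the original sums: (8×1338.9916 − 40.44×257.53) / (8×222.4434 − 40.44²) = 297.4196 / 144.1536 = 2.0632, matching the given fit.)

Step 3: Change in slope
Δβ₁ = 0.7600 − 2.0632 = -1.3032
Relative change = -1.3032 / 2.0632 × 100% = -63.2%
→ the slope decreases when the point is added.

A high-leverage point only changes the slope if it is off the original line; here y = 35.47 is below the original trend, so the slope decreases.
In practice: examine leverage (hᵢ) and Cook's distance rather than deleting it automatically; check such a point for data-entry or measurement error.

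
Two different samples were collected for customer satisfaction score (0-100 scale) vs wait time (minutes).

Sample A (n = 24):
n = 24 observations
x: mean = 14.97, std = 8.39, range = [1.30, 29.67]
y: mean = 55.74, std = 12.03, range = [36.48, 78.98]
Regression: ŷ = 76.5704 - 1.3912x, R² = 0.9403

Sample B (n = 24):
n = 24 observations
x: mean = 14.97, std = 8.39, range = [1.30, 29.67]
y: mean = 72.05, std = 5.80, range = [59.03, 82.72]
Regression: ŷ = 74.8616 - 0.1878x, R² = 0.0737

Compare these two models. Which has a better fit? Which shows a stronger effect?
Model A has the better fit (R² = 0.9403 vs 0.0737). Model A shows the stronger effect (|β₁| = 1.3912 vs 0.1878).

Model Comparison:

Goodness of fit (R²):
- Model A: R² = 0.9403 → 94.03% of variance in satisfaction score explained
- Model B: R² = 0.0737 → 7.37% of variance in satisfaction score explained
- 0.9403 > 0.0737 → Model A has the better fit

Strength of effect — compare |β₁|:
- Model A: β₁ = -1.3912 → predicted satisfaction score falls 1.3912 points per additional minute of wait time
- Model B: β₁ = -0.1878 → predicted satisfaction score falls 0.1878 points per additional minute of wait time
- |-1.3912| > |-0.1878| → Model A shows the stronger marginal effect

Note: A better fit (higher R²) doesn't necessarily mean a more important relationship.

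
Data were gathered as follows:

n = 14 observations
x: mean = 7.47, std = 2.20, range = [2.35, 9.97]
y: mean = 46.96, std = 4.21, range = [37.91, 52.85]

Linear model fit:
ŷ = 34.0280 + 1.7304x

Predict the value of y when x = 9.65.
ŷ = 50.7264

To predict y for x = 9.65, substitute into the regression equation:

ŷ = 34.0280 + 1.7304 × 9.65
ŷ = 34.0280 + 16.6984
ŷ = 50.7264

This is a point prediction; actual observations scatter around it by roughly the residual standard deviation.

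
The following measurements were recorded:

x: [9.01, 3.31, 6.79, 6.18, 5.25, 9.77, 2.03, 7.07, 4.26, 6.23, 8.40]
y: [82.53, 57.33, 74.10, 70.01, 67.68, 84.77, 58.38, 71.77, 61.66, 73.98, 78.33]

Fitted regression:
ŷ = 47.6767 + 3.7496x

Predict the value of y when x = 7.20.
ŷ = 74.6738

To predict y for x = 7.20, substitute into the regression equation:

ŷ = 47.6767 + 3.7496 × 7.20
ŷ = 47.6767 + 26.9971
ŷ = 74.6738

This is a point prediction; actual observations scatter around it by roughly the residual standard deviation.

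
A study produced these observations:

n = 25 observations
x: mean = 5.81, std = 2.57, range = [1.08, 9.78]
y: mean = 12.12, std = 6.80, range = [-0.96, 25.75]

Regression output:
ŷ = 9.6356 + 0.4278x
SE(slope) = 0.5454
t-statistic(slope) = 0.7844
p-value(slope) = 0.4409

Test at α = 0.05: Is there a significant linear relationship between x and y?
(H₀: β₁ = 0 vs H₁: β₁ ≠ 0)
Fail to reject H₀: p-value = 0.4409 ≥ α = 0.05. The linear relationship is not significant at the 5% level.

Hypothesis test for the slope coefficient:

H₀: β₁ = 0 (no linear relationship)
H₁: β₁ ≠ 0 (linear relationship exists)

Test statistic: t = β̂₁ / SE(β̂₁) = 0.4278 / 0.5454 = 0.7844

The p-value (0.4409) is the probability, under H₀, of a t-statistic at least as extreme as |t| = 0.7844 (two-sided, df = n − 2 = 23).

Decision rule: reject H₀ if p-value < α.
p-value = 0.4409 ≥ α = 0.05 → fail to reject H₀.

Conclusion: the linear association between x and y is not significant at the 5% level.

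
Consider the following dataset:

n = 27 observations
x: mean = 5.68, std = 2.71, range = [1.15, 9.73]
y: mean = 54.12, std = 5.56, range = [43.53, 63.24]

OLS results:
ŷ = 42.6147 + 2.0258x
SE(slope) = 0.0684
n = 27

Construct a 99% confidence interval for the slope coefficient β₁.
The 99% CI for β₁ is (1.8351, 2.2165)

Confidence interval for the slope:

The 99% CI for β₁ is: β̂₁ ± t*(α/2, n-2) × SE(β̂₁)

Step 1: Find critical t-value
- Confidence level = 0.99
- Degrees of freedom = n - 2 = 27 - 2 = 25
- t*(α/2, 25) = 2.7874

Step 2: Calculate margin of error
Margin = 2.7874 × 0.0684 = 0.1907

Step 3: Construct interval
CI = 2.0258 ± 0.1907
CI = (1.8351, 2.2165)

Interpretation: each one-unit increase in x is associated with a change in mean y of between 1.8351 and 2.2165, with 99% confidence.
Both endpoints are positive, so the data support a genuinely positive slope at this confidence level.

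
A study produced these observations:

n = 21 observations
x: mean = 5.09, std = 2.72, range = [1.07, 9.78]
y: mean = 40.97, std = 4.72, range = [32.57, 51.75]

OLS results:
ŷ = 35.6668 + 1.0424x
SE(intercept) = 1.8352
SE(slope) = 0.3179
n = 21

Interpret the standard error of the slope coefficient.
SE(β̂₁) = 0.3179 is the estimated standard deviation of the slope estimate across repeated samples; relative to β̂₁ = 1.0424 that is 30.5%, a moderately precise estimate.

SE(β̂₁) = 0.3179 says: if we drew many samples of n = 21 from the same population and refit each time, the fitted slopes would scatter with a standard deviation of roughly 0.3179 around the true β₁.

Relative precision:
- SE / |β̂₁| = 0.3179 / 1.0424 = 30.5%
- Rule of thumb (under 20%: precise; 20% to under 50%: moderately precise; 50% or more: imprecise) → moderately precise

Rough 95% range (±2 SE): 1.0424 ± 0.6358 → (0.4066, 1.6782).

What drives SE(β̂₁): wider spread of x values → smaller SE; more residual scatter → larger SE.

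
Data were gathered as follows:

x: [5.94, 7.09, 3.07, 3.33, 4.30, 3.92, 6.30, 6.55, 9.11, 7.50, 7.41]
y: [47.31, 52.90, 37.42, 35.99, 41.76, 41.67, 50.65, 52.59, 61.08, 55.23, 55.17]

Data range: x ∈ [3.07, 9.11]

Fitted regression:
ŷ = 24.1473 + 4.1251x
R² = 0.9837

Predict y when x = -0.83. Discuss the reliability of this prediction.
ŷ = 20.7235 (extrapolation — x = -0.83 lies outside [3.07, 9.11], so reliability is low).

Prediction calculation:
ŷ = 24.1473 + 4.1251 × (-0.83)
ŷ = 20.7235

Reliability:
- Data range: x ∈ [3.07, 9.11]
- Prediction point: x = -0.83 is 3.90 units below the observed range → this is EXTRAPOLATION, not interpolation

Why that matters here:
- Real relationships often flatten, saturate, or turn nonlinear at extremes
- The linear relationship may not hold outside the observed range
- R² describes fit only over the sampled x values; it says nothing about behaviour beyond them

A defensible statement: 'if the linear trend continued to x = -0.83, y would be about 20.7235' — the premise is untested.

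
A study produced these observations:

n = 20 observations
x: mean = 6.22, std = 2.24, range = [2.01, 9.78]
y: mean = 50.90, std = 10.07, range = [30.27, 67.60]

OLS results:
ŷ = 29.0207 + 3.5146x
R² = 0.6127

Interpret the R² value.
R² = 0.6127 means 61.27% of the variation in y is explained by the linear relationship with x. This indicates a moderate fit.

R² = 1 − SS_res/SS_tot compares the residual scatter to the total scatter of y about its mean.

Here R² = 0.6127:
- Explained: 61.27% of the variation in y
- Unexplained (residual): 100% − 61.27% = 38.73%
- Rule of thumb (below 0.3 weak; 0.3 to below 0.7 moderate; 0.7 and above strong) → moderate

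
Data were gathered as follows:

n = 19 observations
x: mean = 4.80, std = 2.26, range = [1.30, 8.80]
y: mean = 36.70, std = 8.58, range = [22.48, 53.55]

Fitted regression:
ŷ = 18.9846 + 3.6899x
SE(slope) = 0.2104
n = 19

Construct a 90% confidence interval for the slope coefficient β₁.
The 90% CI for β₁ is (3.3239, 4.0559)

Confidence interval for the slope:

The 90% CI for β₁ is: β̂₁ ± t*(α/2, n-2) × SE(β̂₁)

Step 1: Find critical t-value
- Confidence level = 0.9
- Degrees of freedom = n - 2 = 19 - 2 = 17
- t*(α/2, 17) = 1.7396

Step 2: Calculate margin of error
Margin = 1.7396 × 0.2104 = 0.3660

Step 3: Construct interval
CI = 3.6899 ± 0.3660
CI = (3.3239, 4.0559)

Interpretation: intervals built this way capture the true β₁ in 90% of repeated samples; here the plausible range for the per-unit effect of x on y is 3.3239 to 4.0559.
Since 0 is outside the interval, a two-sided test at α = 0.10 would reject H₀: β₁ = 0.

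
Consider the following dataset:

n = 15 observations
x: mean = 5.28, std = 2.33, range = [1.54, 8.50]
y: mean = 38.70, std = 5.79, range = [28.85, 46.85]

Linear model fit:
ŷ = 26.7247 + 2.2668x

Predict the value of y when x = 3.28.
ŷ = 34.1598

Plug x = 3.28 into the fitted line:

ŷ = 26.7247 + 2.2668 × 3.28
ŷ = 26.7247 + 7.4351
ŷ = 34.1598

This is the fitted mean response at that x — an individual observation would come with a wider prediction interval.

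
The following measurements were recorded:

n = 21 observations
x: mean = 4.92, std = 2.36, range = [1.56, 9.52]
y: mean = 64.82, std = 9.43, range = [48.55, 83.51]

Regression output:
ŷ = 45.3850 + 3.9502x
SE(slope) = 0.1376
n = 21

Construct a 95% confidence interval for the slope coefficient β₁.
The 95% CI for β₁ is (3.6622, 4.2382)

Confidence interval for the slope:

The 95% CI for β₁ is: β̂₁ ± t*(α/2, n-2) × SE(β̂₁)

Step 1: Find critical t-value
- Confidence level = 0.95
- Degrees of freedom = n - 2 = 21 - 2 = 19
- t*(α/2, 19) = 2.0930

Step 2: Calculate margin of error
Margin = 2.0930 × 0.1376 = 0.2880

Step 3: Construct interval
CI = 3.9502 ± 0.2880
CI = (3.6622, 4.2382)

Interpretation: We are 95% confident that the true slope β₁ lies between 3.6622 and 4.2382.
The interval does not include 0, suggesting a significant linear relationship.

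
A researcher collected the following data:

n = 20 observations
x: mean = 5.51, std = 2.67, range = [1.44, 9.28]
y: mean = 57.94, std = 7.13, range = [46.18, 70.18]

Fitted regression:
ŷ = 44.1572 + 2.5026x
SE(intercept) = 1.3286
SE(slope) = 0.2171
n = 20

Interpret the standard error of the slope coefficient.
SE(β̂₁) = 0.2171 is the estimated standard deviation of the slope estimate across repeated samples; relative to β̂₁ = 2.5026 that is 8.7%, a precise estimate.

SE(β̂₁) = s / √Sxx, where s is the residual standard deviation and Sxx = Σ(x − x̄)². It is the yardstick for how far β̂₁ = 2.5026 could plausibly be from the true slope.

Relative precision:
- SE / |β̂₁| = 0.2171 / 2.5026 = 8.7%
- Rule of thumb (under 20%: precise; 20% to under 50%: moderately precise; 50% or more: imprecise) → precise

Link to interval estimation: a confidence interval for β₁ is β̂₁ ± t* × 0.2171, so SE sets the half-width per unit of t*.

What drives SE(β̂₁): wider spread of x values → smaller SE; larger n (here n = 20) → smaller SE; more residual scatter → larger SE.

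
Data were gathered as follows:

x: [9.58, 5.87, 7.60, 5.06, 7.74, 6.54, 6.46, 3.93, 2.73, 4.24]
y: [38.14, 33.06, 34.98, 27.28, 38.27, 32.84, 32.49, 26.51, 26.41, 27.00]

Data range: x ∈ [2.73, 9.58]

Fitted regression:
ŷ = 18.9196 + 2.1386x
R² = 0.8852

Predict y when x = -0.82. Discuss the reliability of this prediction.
ŷ = 17.1659 (extrapolation — x = -0.82 lies outside [2.73, 9.58], so reliability is low).

Prediction calculation:
ŷ = 18.9196 + 2.1386 × (-0.82)
ŷ = 17.1659

Reliability:
- Data range: x ∈ [2.73, 9.58]
- Prediction point: x = -0.82 is 3.55 units below the observed range → this is EXTRAPOLATION, not interpolation

Why that matters here:
- R² describes fit only over the sampled x values; it says nothing about behaviour beyond them
- The linear relationship may not hold outside the observed range

Report the number if required, but flag clearly that it is an extrapolation.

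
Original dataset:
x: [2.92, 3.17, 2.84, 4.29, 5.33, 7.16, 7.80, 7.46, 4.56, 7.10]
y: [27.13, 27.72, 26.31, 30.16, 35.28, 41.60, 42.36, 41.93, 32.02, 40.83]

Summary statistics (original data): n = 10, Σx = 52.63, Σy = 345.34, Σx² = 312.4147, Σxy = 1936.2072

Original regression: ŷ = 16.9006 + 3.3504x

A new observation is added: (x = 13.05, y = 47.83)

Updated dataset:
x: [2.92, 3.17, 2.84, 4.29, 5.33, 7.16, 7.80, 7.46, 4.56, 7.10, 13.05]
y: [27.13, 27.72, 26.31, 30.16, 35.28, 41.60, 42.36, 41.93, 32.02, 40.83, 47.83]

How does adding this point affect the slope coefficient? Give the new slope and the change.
The slope changes from 3.3504 to 2.3502 (change of -1.0002, or -29.9%).

x = 13.05 lies well outside the original x-range [2.84, 7.80] (x̄ ≈ 5.26), so this observation has high leverage and can move the slope substantially.

Step 1: Update the sums with the new point (n goes from 10 to 11)
Σx  = 52.63 + 13.05 = 65.68
Σy  = 345.34 + 47.83 = 393.17
Σx² = 312.4147 + 13.05² = 312.4147 + 170.3025 = 482.7172
Σxy = 1936.2072 + 13.05×47.83 = 1936.2072 + 624.1815 = 2560.3887

Step 2: Recompute the slope with b₁ = (nΣxy − ΣxΣy) / (nΣx² − (Σx)²)
Numerator   = 11×2560.3887 − 65.68×393.17 = 28164.2757 − 25823.4056 = 2340.8701
Denominator = 11×482.7172 − 65.68² = 5309.8892 − 4313.8624 = 996.0268
b₁(new) = 2340.8701 / 996.0268 = 2.3502

(Same formula on the original sums: (10×1936.2072 − 52.63×345.34) / (10×312.4147 − 52.63²) = 1186.8278 / 354.2301 = 3.3504, matching the given fit.)

Step 3: Change in slope
Δβ₁ = 2.3502 − 3.3504 = -1.0002
Relative change = -1.0002 / 3.3504 × 100% = -29.9%
→ the slope decreases when the point is added.

A high-leverage point only changes the slope if it is off the original line; here y = 47.83 is below the original trend, so the slope decreases.
In practice: refit with and without it and report both if conclusions differ.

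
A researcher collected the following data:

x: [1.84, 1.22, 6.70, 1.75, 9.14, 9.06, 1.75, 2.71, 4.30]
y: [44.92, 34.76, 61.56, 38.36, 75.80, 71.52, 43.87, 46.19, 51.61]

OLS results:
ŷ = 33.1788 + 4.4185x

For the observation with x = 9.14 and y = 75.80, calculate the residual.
Residual = 2.2361

The residual is the difference between the actual value and the predicted value:

Residual = y - ŷ

Step 1: Calculate predicted value
ŷ = 33.1788 + 4.4185 × 9.14
ŷ = 73.5639

Step 2: Calculate residual
Residual = 75.80 - 73.5639
Residual = 2.2361

The residual is positive, so the observed y = 75.80 sits above the regression line (the line underestimates it by 2.2361).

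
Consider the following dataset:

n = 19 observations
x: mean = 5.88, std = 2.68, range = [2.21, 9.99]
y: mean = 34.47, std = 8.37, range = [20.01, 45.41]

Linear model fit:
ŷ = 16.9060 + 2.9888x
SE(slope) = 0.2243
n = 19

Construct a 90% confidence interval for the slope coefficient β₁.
The 90% CI for β₁ is (2.5986, 3.3790)

Confidence interval for the slope:

The 90% CI for β₁ is: β̂₁ ± t*(α/2, n-2) × SE(β̂₁)

Step 1: Find critical t-value
- Confidence level = 0.9
- Degrees of freedom = n - 2 = 19 - 2 = 17
- t*(α/2, 17) = 1.7396

Step 2: Calculate margin of error
Margin = 1.7396 × 0.2243 = 0.3902

Step 3: Construct interval
CI = 2.9888 ± 0.3902
CI = (2.5986, 3.3790)

Interpretation: We are 90% confident that the true slope β₁ lies between 2.5986 and 3.3790.
Both endpoints are positive, so the data support a genuinely positive slope at this confidence level.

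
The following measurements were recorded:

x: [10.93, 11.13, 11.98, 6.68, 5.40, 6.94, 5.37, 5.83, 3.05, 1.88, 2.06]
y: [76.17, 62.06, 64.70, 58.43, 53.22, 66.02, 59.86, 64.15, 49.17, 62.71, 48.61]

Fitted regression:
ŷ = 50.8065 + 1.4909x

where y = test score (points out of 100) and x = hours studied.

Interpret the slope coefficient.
An increase of one hour in study time is associated with a 1.4909 points increase in predicted test score.

β₁ = 1.4909 is the change in predicted test score (points) per additional hour of study time.

Interpretation:
- Study time up by 1 hour → predicted test score increases by 1.4909 points
- This is a linear approximation: the same per-unit change is assumed across the whole observed x range

The intercept β₀ = 50.8065 is the predicted test score when study time = 0; since the smallest observed x is 1.88, this is an extrapolation and mainly anchors the line.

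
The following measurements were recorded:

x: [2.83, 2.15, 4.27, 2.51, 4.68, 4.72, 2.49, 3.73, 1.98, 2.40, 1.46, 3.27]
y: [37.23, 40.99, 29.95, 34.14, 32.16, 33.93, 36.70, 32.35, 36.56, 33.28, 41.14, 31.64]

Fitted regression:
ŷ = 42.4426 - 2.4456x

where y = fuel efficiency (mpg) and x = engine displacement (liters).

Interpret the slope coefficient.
An increase of one liter in engine displacement is associated with a 2.4456 mpg decrease in predicted fuel efficiency.

The slope coefficient β₁ = -2.4456 represents the marginal effect of engine displacement on fuel efficiency.

Interpretation:
- Engine displacement up by 1 liter → predicted fuel efficiency decreases by 2.4456 mpg
- The effect is assumed constant over the observed range of x (linearity)
- The sign (−) gives the direction; the magnitude 2.4456 gives the size of the effect per liter

(β₀ = 42.4426 is the fitted value at x = 0 and is not part of the slope interpretation.)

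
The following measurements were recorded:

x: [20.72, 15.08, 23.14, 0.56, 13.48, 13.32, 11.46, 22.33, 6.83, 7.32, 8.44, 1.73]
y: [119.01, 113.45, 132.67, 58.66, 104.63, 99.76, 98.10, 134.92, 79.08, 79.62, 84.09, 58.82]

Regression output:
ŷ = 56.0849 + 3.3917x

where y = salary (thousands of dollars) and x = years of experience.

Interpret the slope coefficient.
On average, salary is about 3.3917 thousand dollars higher for every extra year of experience.

The slope coefficient β₁ = 3.3917 represents the marginal effect of experience on salary.

Interpretation:
- Experience up by 1 year → predicted salary increases by 3.3917 thousand dollars
- This is a linear approximation: the same per-unit change is assumed across the whole observed x range
- The sign (+) gives the direction; the magnitude 3.3917 gives the size of the effect per year

The intercept β₀ = 56.0849 is the predicted salary when experience = 0; since the smallest observed x is 0.56, this is an extrapolation and mainly anchors the line.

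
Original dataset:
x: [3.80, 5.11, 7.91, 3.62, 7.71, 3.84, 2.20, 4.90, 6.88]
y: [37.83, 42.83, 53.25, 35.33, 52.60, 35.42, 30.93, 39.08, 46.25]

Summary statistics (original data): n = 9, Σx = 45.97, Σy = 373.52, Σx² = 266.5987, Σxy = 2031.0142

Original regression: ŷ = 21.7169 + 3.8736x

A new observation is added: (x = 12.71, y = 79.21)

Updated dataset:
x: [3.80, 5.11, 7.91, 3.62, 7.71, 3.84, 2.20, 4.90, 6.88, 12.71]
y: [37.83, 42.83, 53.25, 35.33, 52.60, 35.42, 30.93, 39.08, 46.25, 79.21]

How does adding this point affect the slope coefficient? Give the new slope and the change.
Adding the point moves β₁ from 3.8736 to 4.5479, i.e. it increases by 0.6743 (+17.4%).

x = 12.71 lies well outside the original x-range [2.20, 7.91] (x̄ ≈ 5.11), so this observation has high leverage and can move the slope substantially.

Step 1: Update the sums with the new point (n goes from 9 to 10)
Σx  = 45.97 + 12.71 = 58.68
Σy  = 373.52 + 79.21 = 452.73
Σx² = 266.5987 + 12.71² = 266.5987 + 161.5441 = 428.1428
Σxy = 2031.0142 + 12.71×79.21 = 2031.0142 + 1006.7591 = 3037.7733

Step 2: Recompute the slope with b₁ = (nΣxy − ΣxΣy) / (nΣx² − (Σx)²)
Numerator   = 10×3037.7733 − 58.68×452.73 = 30377.7330 − 26566.1964 = 3811.5366
Denominator = 10×428.1428 − 58.68² = 4281.4280 − 3443.3424 = 838.0856
b₁(new) = 3811.5366 / 838.0856 = 4.5479

(Same formula on the original sums: (9×2031.0142 − 45.97×373.52) / (9×266.5987 − 45.97²) = 1108.4134 / 286.1474 = 3.8736, matching the given fit.)

Step 3: Change in slope
Δβ₁ = 4.5479 − 3.8736 = +0.6743
Relative change = +0.6743 / 3.8736 × 100% = +17.4%
→ the slope increases when the point is added.

Because the point sits above the extension of the original line at a high-leverage x, it tilts the fit up.
In practice: check such a point for data-entry or measurement error.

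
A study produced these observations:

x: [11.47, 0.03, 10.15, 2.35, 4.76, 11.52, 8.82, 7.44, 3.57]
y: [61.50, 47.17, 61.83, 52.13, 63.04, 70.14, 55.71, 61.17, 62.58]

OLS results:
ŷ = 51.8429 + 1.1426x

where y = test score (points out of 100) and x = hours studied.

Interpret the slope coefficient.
On average, test score is about 1.1426 points higher for every extra hour of study time.

The slope β₁ = 1.1426 gives the rate at which the fitted test score changes with study time.

Interpretation:
- Study time up by 1 hour → predicted test score increases by 1.1426 points
- This is a linear approximation: the same per-unit change is assumed across the whole observed x range
- The sign (+) gives the direction; the magnitude 1.1426 gives the size of the effect per hour

The intercept β₀ = 51.8429 is the predicted test score when study time = 0.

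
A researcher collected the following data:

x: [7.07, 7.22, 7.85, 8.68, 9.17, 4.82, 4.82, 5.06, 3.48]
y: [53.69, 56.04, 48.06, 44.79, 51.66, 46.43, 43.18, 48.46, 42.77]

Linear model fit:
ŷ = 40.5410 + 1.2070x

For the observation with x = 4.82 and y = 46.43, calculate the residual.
Residual = 0.0713

The residual is the difference between the actual value and the predicted value:

Residual = y - ŷ

Step 1: Calculate predicted value
ŷ = 40.5410 + 1.2070 × 4.82
ŷ = 46.3587

Step 2: Calculate residual
Residual = 46.43 - 46.3587
Residual = 0.0713

The residual is positive, so the observed y = 46.43 sits above the regression line (the line underestimates it by 0.0713).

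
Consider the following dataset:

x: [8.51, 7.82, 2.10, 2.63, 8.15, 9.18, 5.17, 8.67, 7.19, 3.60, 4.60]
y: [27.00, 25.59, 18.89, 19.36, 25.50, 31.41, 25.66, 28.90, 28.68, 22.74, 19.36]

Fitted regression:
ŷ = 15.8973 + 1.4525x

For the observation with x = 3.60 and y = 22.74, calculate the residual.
Residual = 1.6137

The residual is the difference between the actual value and the predicted value:

Residual = y - ŷ

Step 1: Calculate predicted value
ŷ = 15.8973 + 1.4525 × 3.60
ŷ = 21.1263

Step 2: Calculate residual
Residual = 22.74 - 21.1263
Residual = 1.6137

The residual is positive, so the observed y = 22.74 sits above the regression line (the line underestimates it by 1.6137).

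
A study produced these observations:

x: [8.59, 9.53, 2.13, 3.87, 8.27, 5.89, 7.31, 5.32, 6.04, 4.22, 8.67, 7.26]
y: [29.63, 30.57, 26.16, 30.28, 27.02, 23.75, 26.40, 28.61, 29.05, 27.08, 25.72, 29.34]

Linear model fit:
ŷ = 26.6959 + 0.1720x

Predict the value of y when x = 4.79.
ŷ = 27.5198

Plug x = 4.79 into the fitted line:

ŷ = 26.6959 + 0.1720 × 4.79
ŷ = 26.6959 + 0.8239
ŷ = 27.5198

This is a point prediction; actual observations scatter around it by roughly the residual standard deviation.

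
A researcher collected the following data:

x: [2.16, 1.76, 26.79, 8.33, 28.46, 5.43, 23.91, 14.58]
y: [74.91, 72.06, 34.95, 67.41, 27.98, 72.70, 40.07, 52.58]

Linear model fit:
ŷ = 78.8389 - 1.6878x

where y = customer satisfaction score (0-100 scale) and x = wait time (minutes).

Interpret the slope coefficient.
On average, satisfaction score is about 1.6878 points lower for every extra minute of wait time.

β₁ = -1.6878 is the change in predicted satisfaction score (points) per additional minute of wait time.

Interpretation:
- Wait time up by 1 minute → predicted satisfaction score decreases by 1.6878 points
- This is a linear approximation: the same per-unit change is assumed across the whole observed x range
- The sign (−) gives the direction; the magnitude 1.6878 gives the size of the effect per minute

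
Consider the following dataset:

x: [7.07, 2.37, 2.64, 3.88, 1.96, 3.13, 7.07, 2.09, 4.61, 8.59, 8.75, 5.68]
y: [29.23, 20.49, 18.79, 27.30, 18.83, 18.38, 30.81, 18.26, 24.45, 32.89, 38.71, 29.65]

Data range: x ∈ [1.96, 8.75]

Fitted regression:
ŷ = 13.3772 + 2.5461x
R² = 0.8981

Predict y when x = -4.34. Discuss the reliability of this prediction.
ŷ = 2.3271 (extrapolation — x = -4.34 lies outside [1.96, 8.75], so reliability is low).

Prediction calculation:
ŷ = 13.3772 + 2.5461 × (-4.34)
ŷ = 2.3271

Reliability:
- Data range: x ∈ [1.96, 8.75]
- Prediction point: x = -4.34 is 6.30 units below the observed range → this is EXTRAPOLATION, not interpolation

Why that matters here:
- The linear relationship may not hold outside the observed range
- The standard error of prediction grows with (x − x̄)², and x = -4.34 is far from x̄ = 4.82

The R² = 0.8981 only validates the fit within [1.96, 8.75]; treat ŷ = 2.3271 with caution.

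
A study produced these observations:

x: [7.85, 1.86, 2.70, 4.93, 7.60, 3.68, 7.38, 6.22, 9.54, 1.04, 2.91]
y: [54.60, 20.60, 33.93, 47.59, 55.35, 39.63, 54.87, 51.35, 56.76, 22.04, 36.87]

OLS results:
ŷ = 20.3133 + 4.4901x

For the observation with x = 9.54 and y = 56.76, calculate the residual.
Residual = -6.3889

The residual is the difference between the actual value and the predicted value:

Residual = y - ŷ

Step 1: Calculate predicted value
ŷ = 20.3133 + 4.4901 × 9.54
ŷ = 63.1489

Step 2: Calculate residual
Residual = 56.76 - 63.1489
Residual = -6.3889

Interpretation: the model overestimates the actual value by 6.3889 at this point (negative residual → observation lies below the fitted line).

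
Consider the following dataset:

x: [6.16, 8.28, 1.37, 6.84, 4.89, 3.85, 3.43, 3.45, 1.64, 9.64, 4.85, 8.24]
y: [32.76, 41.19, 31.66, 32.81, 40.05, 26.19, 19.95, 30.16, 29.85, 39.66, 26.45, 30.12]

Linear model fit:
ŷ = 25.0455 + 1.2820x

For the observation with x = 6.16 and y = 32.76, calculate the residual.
Residual = -0.1826

The residual is the difference between the actual value and the predicted value:

Residual = y - ŷ

Step 1: Calculate predicted value
ŷ = 25.0455 + 1.2820 × 6.16
ŷ = 32.9426

Step 2: Calculate residual
Residual = 32.76 - 32.9426
Residual = -0.1826

The residual is negative, so the observed y = 32.76 sits below the regression line (the line overestimates it by 0.1826).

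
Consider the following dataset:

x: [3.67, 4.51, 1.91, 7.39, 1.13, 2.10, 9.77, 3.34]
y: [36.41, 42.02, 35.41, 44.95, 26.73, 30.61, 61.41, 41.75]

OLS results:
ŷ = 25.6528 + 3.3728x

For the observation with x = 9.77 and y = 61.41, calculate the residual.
Residual = 2.8049

The residual is the difference between the actual value and the predicted value:

Residual = y - ŷ

Step 1: Calculate predicted value
ŷ = 25.6528 + 3.3728 × 9.77
ŷ = 58.6051

Step 2: Calculate residual
Residual = 61.41 - 58.6051
Residual = 2.8049

The residual is positive, so the observed y = 61.41 sits above the regression line (the line underestimates it by 2.8049).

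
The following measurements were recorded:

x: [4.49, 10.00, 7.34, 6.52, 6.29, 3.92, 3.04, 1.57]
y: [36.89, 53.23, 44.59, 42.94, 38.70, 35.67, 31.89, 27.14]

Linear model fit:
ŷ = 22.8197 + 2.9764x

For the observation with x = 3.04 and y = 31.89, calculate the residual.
Residual = 0.0220

The residual is the difference between the actual value and the predicted value:

Residual = y - ŷ

Step 1: Calculate predicted value
ŷ = 22.8197 + 2.9764 × 3.04
ŷ = 31.8680

Step 2: Calculate residual
Residual = 31.89 - 31.8680
Residual = 0.0220

Sign check: y > ŷ, so the point is above the line and the fit underestimates here.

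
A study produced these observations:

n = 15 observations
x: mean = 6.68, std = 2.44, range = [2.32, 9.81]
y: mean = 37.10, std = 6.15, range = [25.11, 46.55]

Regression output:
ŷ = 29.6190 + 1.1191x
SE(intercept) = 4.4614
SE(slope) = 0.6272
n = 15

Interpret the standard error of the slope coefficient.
SE(β̂₁) = 0.6272 is the estimated standard deviation of the slope estimate across repeated samples; relative to β̂₁ = 1.1191 that is 56.0%, a imprecise estimate.

SE(β̂₁) = 0.6272 says: if we drew many samples of n = 15 from the same population and refit each time, the fitted slopes would scatter with a standard deviation of roughly 0.6272 around the true β₁.

Relative precision:
- SE / |β̂₁| = 0.6272 / 1.1191 = 56.0%
- Rule of thumb (under 20%: precise; 20% to under 50%: moderately precise; 50% or more: imprecise) → imprecise

Rough 95% range (±2 SE): 1.1191 ± 1.2544 → (-0.1353, 2.3735).

What drives SE(β̂₁): larger n (here n = 15) → smaller SE; more residual scatter → larger SE; wider spread of x values → smaller SE.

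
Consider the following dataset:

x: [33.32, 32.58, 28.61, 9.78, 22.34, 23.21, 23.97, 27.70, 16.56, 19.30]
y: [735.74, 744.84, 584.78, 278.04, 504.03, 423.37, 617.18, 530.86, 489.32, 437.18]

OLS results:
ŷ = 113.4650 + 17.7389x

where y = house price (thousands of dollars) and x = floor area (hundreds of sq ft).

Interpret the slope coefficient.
For each additional hundred sq ft of floor area, predicted house price increases by approximately 17.7389 thousand dollars.

The slope β₁ = 17.7389 gives the rate at which the fitted house price changes with floor area.

Interpretation:
- Floor area up by 1 hundred sq ft → predicted house price increases by 17.7389 thousand dollars
- This is a linear approximation: the same per-unit change is assumed across the whole observed x range
- The sign (+) gives the direction; the magnitude 17.7389 gives the size of the effect per hundred sq ft

The intercept β₀ = 113.4650 is the predicted house price when floor area = 0; since the smallest observed x is 9.78, this is an extrapolation and mainly anchors the line.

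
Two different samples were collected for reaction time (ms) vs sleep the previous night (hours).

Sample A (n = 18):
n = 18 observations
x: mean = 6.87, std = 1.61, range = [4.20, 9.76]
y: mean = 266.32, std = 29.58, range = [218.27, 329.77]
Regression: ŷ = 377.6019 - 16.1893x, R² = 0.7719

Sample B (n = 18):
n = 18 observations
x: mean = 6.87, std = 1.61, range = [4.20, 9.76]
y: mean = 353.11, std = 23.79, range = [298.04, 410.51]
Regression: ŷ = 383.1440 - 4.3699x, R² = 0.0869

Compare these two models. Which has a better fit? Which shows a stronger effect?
Model A has the better fit (R² = 0.7719 vs 0.0869). Model A shows the stronger effect (|β₁| = 16.1893 vs 4.3699).

Model Comparison:

Goodness of fit (R²):
- Model A: R² = 0.7719 → 77.19% of variance in reaction time explained
- Model B: R² = 0.0869 → 8.69% of variance in reaction time explained
- 0.7719 > 0.0869 → Model A has the better fit

Strength of effect — compare |β₁|:
- Model A: β₁ = -16.1893 → predicted reaction time falls 16.1893 ms per additional hour of sleep
- Model B: β₁ = -4.3699 → predicted reaction time falls 4.3699 ms per additional hour of sleep
- |-16.1893| > |-4.3699| → Model A shows the stronger marginal effect

Notes:
- R² measures how tightly points cluster around the line; β₁ measures how steep the line is — they answer different questions.
- A steeper slope doesn't make a better model if the scatter around the line is large.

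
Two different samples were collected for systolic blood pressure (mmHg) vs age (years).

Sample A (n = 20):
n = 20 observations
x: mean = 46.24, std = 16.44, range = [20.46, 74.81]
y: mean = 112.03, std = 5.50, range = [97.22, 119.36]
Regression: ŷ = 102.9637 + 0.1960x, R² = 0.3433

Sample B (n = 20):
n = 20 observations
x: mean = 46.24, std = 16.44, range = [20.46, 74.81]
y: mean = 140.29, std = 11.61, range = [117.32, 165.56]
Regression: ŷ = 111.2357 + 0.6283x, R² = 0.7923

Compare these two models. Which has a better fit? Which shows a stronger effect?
Model B has the better fit (R² = 0.7923 vs 0.3433). Model B shows the stronger effect (|β₁| = 0.6283 vs 0.1960).

Model Comparison:

Which explains more variance? (R²)
- Model A: R² = 0.3433 → 34.33% of variance in blood pressure explained
- Model B: R² = 0.7923 → 79.23% of variance in blood pressure explained
- 0.7923 > 0.3433 → Model B has the better fit

Strength of effect — compare |β₁|:
- Model A: β₁ = 0.1960 → predicted blood pressure rises 0.1960 mmHg per additional year of age
- Model B: β₁ = 0.6283 → predicted blood pressure rises 0.6283 mmHg per additional year of age
- |0.1960| < |0.6283| → Model B shows the stronger marginal effect

Notes:
- The two samples could reflect different populations, time periods, or measurement quality.
- A steeper slope doesn't make a better model if the scatter around the line is large.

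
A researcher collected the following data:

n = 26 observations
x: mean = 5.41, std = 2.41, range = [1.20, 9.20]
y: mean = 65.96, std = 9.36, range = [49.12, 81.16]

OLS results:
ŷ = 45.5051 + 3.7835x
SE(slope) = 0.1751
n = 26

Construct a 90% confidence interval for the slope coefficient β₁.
The 90% CI for β₁ is (3.4839, 4.0831)

Confidence interval for the slope:

The 90% CI for β₁ is: β̂₁ ± t*(α/2, n-2) × SE(β̂₁)

Step 1: Find critical t-value
- Confidence level = 0.9
- Degrees of freedom = n - 2 = 26 - 2 = 24
- t*(α/2, 24) = 1.7109

Step 2: Calculate margin of error
Margin = 1.7109 × 0.1751 = 0.2996

Step 3: Construct interval
CI = 3.7835 ± 0.2996
CI = (3.4839, 4.0831)

Interpretation: intervals built this way capture the true β₁ in 90% of repeated samples; here the plausible range for the per-unit effect of x on y is 3.4839 to 4.0831.
Since 0 is outside the interval, a two-sided test at α = 0.10 would reject H₀: β₁ = 0.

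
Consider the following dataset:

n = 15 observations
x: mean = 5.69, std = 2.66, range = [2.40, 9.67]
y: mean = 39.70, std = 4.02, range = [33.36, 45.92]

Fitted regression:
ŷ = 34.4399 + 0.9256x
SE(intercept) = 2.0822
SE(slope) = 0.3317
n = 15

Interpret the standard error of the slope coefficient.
SE(slope) = 0.3317 measures the uncertainty in the estimated slope. The coefficient is estimated with moderate precision (SE/|β̂₁| = 35.8%).

SE(β̂₁) = 0.3317 says: if we drew many samples of n = 15 from the same population and refit each time, the fitted slopes would scatter with a standard deviation of roughly 0.3317 around the true β₁.

Relative precision:
- SE / |β̂₁| = 0.3317 / 0.9256 = 35.8%
- Rule of thumb (under 20%: precise; 20% to under 50%: moderately precise; 50% or more: imprecise) → moderately precise

Rough 95% range (±2 SE): 0.9256 ± 0.6634 → (0.2622, 1.5890).

What drives SE(β̂₁): more residual scatter → larger SE; larger n (here n = 15) → smaller SE; wider spread of x values → smaller SE.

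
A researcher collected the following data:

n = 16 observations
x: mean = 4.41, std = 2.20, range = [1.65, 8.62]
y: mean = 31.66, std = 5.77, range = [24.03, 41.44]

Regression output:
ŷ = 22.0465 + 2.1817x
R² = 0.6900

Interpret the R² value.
The model explains 69.00% of the variance in y (R² = 0.6900), leaving 31.00% unexplained; the fit is moderate.

The coefficient of determination R² is the fraction of the total variation in y that the fitted line accounts for.

Here R² = 0.6900:
- Explained: 69.00% of the variation in y
- Unexplained (residual): 100% − 69.00% = 31.00%
- Rule of thumb (below 0.3 weak; 0.3 to below 0.7 moderate; 0.7 and above strong) → moderate

Note: R² says nothing about causation, and a high R² does not by itself mean the linear form is appropriate — check the residuals.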